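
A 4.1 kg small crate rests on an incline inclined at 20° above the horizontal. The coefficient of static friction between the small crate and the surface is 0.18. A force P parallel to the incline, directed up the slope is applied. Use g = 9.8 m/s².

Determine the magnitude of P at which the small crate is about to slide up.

P ≈ 20.5 N

At impending motion up the slope, friction acts down-slope at its limit: f = μ_s N.
P is parallel to the surface, so N = m g cos θ = 37.8 N.
Along the incline: P = m g sin θ + μ_s N = 13.7 + 0.18×37.8 = 20.5 N.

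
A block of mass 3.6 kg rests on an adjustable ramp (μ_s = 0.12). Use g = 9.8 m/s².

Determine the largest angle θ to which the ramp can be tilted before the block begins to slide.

At the slip threshold, m g sin θ = μ_s · m g cos θ, so tan θ = μ_s.
θ_max = arctan(0.12) = 6.84°.

θ_max ≈ 6.84°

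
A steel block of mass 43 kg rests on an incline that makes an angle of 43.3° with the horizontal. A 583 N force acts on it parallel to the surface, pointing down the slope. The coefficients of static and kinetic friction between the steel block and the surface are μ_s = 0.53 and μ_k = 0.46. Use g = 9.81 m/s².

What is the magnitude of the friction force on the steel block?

f ≈ 141 N (up the incline)

Perpendicular to the surface, N = m g cos θ = 43·9.81·cos 43.3° = 307 N.
For equilibrium along the incline the friction force must supply f = m g sin θ + P = 289.3 + 583 = 872.3 N (positive meaning up-slope).
Maximum static friction available: μ_s N = 0.53 × 307 = 162.7 N.
|872.3| exceeds 162.7 N, so the steel block slips down-slope; friction is kinetic, f = μ_k N = 0.46×307 = 141 N.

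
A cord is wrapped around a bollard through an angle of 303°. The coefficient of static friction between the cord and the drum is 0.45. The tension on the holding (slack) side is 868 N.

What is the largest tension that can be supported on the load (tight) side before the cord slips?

T_max ≈ 9380 N

At impending slip the capstan equation gives T₂/T₁ = e^{μβ} with β in radians.
β = 303° × π/180 = 5.288 rad.
e^{μβ} = e^{0.45×5.288} = 10.8.
T₂ = T₁ · e^{μβ} = 868 × 10.8 = 9380 N.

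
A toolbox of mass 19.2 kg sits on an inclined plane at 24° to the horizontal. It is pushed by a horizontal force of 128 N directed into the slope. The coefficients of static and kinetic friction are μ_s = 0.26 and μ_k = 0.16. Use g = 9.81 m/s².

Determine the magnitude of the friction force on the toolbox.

f ≈ 40.3 N (down the incline)

The horizontal push has a component P sin θ into the surface, so N = m g cos θ + P sin θ = 172.1 + 52.06 = 224.1 N.
Along the incline, the net driving force (taking up-slope positive) is P cos θ − m g sin θ = 116.9 − 76.61 = 40.32 N, so equilibrium requires friction f = -40.32 N (down-slope).
Maximum static friction: μ_s N = 0.26 × 224.1 = 58.27 N.
|f_req| = 40.32 ≤ 58.27 N → the toolbox is in equilibrium; friction equals the required value.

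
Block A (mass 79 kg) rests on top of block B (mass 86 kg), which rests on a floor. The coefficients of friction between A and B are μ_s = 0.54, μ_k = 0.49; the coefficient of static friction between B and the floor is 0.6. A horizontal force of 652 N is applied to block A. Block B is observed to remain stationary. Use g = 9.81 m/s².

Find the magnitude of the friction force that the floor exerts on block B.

The normal force B exerts on A is simply A's weight, N₁ = 775 N.
So the A–B interface can sustain at most μ_s N₁ = 418.5 N of static friction.
Since P = 652 N > 418.5 N, A slides on B; the A–B friction is kinetic: f₁ = μ_k N₁ = 0.49×775 = 380 N.
B experiences an equal 380 N forward from A (third law). B is in equilibrium, so the floor supplies f₂ = 380 N of static friction (limit μ_s(m_A+m_B)g = 971.2 N, not exceeded).

f ≈ 380 N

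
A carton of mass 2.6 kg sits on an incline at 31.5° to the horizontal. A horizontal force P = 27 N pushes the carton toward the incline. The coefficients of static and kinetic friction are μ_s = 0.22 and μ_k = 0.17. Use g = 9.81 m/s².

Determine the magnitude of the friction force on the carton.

f ≈ 6.1 N (down the incline)

The horizontal push has a component P sin θ into the surface, so N = m g cos θ + P sin θ = 21.75 + 14.11 = 35.85 N.
Along the incline, the net driving force (taking up-slope positive) is P cos θ − m g sin θ = 23.02 − 13.33 = 9.694 N, so equilibrium requires friction f = -9.694 N (down-slope).
Maximum static friction: μ_s N = 0.22 × 35.85 = 7.888 N.
The required 9.694 N exceeds the static limit, so the carton slides up-slope and f = μ_k N = 0.17×35.85 = 6.1 N.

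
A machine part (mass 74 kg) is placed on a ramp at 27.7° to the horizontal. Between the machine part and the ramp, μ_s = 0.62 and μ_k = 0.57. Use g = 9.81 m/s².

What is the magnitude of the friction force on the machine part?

Normal force: N = m g cos θ = 74 × 9.81 × cos 27.7° = 642.7 N.
Along the slope the weight component is m g sin θ = 337.4 N; friction must supply exactly this, acting up-slope.
Static friction can supply at most μ_s N = 398.5 N.
Since |337.4| ≤ 398.5 N, no slip — friction simply equals what equilibrium demands.

f ≈ 337 N (up the incline)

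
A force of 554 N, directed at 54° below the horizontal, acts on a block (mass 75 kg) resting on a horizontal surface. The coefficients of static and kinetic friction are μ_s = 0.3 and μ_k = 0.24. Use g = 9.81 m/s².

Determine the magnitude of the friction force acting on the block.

f ≈ 326 N

The vertical component of P adds to the normal force: N = m g + P sin α = 735.8 + 448.2 = 1184 N.
Horizontally, friction must balance P cos α = 325.6 N.
The static-friction limit is μ_s N = 355.2 N.
Since 325.6 N does not exceed the limit, the block stays at rest and f = 326 N.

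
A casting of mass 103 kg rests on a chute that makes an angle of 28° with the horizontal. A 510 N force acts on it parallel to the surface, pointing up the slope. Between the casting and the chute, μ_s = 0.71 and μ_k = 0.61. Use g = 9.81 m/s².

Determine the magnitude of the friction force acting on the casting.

f ≈ 35.6 N (down the incline)

Perpendicular to the surface, N = m g cos θ = 103·9.81·cos 28° = 892.2 N.
For equilibrium along the incline the friction force must supply f = m g sin θ − P = 474.4 − 510 = -35.63 N (positive meaning up-slope).
Static friction can supply at most μ_s N = 633.4 N.
Since |-35.63| ≤ 633.4 N, static friction is sufficient; f equals the required value, not μ_s N.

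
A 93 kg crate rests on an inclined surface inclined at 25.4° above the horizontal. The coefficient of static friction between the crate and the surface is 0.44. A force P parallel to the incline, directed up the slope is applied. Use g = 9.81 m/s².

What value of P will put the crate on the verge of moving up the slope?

P ≈ 754 N

At impending motion up the slope, friction acts down-slope at its limit: f = μ_s N.
P is parallel to the surface, so N = m g cos θ = 824 N.
Along the incline: P = m g sin θ + μ_s N = 391 + 0.44×824 = 754 N.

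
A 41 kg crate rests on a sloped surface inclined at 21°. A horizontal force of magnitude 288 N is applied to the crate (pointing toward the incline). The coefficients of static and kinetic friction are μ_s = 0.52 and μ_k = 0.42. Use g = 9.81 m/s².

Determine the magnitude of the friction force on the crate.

Resolve perpendicular to the incline: N = m g cos θ + P sin θ = 41×9.81×cos 21° + 288×sin 21° = 478.7 N.
Parallel to the incline: P cos θ − m g sin θ = 268.9 − 144.1 = 124.7 N; the friction needed to balance this is 124.7 N acting down the slope.
Maximum static friction: μ_s N = 0.52 × 478.7 = 248.9 N.
Since 124.7 N is within the 248.9 N limit, the crate stays put and friction is exactly 125 N.

f ≈ 125 N (down the incline)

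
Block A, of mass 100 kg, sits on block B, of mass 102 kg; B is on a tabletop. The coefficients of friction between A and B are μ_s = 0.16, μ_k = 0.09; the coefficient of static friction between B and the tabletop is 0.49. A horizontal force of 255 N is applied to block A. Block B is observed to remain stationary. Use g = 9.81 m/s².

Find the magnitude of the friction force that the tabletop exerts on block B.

f ≈ 88.3 N

The normal force B exerts on A is simply A's weight, N₁ = 981 N.
Maximum static friction on A from B: μ_s N₁ = 0.16×981 = 157 N.
P = 255 N exceeds that limit, so A slips over B and the interface friction becomes kinetic: f₁ = μ_k N₁ = 0.09×981 = 88.3 N.
By Newton's third law B feels 88.3 N forward from A. With B stationary, the floor's static friction on B balances it: f₂ = 88.3 N (well within μ_s(m_A+m_B)g = 971 N).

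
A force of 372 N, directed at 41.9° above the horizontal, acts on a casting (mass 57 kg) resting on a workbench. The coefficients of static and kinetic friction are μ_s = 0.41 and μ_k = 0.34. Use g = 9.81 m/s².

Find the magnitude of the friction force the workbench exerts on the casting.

Vertical equilibrium gives N = m g − P sin α = 310.7 N.
For equilibrium, f = P cos α = 372×cos 41.9° = 276.9 N.
The static-friction limit is μ_s N = 127.4 N.
The required friction exceeds μ_s N, so the casting moves and f = μ_k N = 106 N.

f ≈ 106 N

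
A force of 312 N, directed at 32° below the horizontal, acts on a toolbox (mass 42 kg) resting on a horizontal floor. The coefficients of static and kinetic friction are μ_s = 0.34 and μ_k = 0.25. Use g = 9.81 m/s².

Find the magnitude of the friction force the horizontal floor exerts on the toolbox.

f ≈ 144 N

N = m g + P sin α = 412 + 312×sin 32° = 577.4 N.
For equilibrium, f = P cos α = 312×cos 32° = 264.6 N.
μ_s N = 0.34 × 577.4 = 196.3 N.
The required friction exceeds μ_s N, so the toolbox moves and f = μ_k N = 144 N.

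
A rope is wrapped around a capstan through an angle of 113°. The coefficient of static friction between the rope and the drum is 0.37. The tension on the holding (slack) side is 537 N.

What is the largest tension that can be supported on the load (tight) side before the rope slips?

T_max ≈ 1110 N

At impending slip the capstan equation gives T₂/T₁ = e^{μβ} with β in radians.
β = 113° × π/180 = 1.972 rad.
e^{μβ} = e^{0.37×1.972} = 2.075.
T₂ = T₁ · e^{μβ} = 537 × 2.075 = 1110 N.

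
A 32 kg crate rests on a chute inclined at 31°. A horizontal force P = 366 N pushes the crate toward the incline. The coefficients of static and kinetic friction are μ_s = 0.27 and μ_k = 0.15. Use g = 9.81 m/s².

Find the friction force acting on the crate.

f ≈ 68.6 N (down the incline)

The horizontal push has a component P sin θ into the surface, so N = m g cos θ + P sin θ = 269.1 + 188.5 = 457.6 N.
Along the incline, the net driving force (taking up-slope positive) is P cos θ − m g sin θ = 313.7 − 161.7 = 152 N, so equilibrium requires friction f = -152 N (down-slope).
The limit of static friction is μ_s N = 123.5 N.
|f_req| = 152 > 123.5 N → the crate slides up the incline; f = μ_k N = 0.15 × 457.6 = 68.6 N.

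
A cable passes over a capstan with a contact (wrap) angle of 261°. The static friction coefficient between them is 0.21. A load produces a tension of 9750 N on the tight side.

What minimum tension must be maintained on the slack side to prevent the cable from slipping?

T_min ≈ 3750 N

Capstan equation at impending slip: T_tight/T_slack = e^{μβ}.
β = 261° = 4.555 rad; e^{μβ} = e^{0.21×4.555} = 2.603.
T_slack = T_tight / e^{μβ} = 9750 / 2.603 = 3750 N.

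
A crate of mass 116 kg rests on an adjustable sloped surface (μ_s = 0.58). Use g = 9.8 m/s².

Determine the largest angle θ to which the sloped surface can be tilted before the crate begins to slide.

θ_max ≈ 30.1°

At the slip threshold, m g sin θ = μ_s · m g cos θ, so tan θ = μ_s.
θ_max = arctan(0.58) = 30.1°.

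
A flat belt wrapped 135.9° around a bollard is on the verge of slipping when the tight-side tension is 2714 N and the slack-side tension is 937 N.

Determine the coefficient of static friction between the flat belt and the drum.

T₂/T₁ = e^{μβ} → μ = ln(T₂/T₁)/β.
β = 135.9° = 2.372 rad.
μ = ln(2714/937)/2.372 = ln(2.896)/2.372 = 0.448.

μ ≈ 0.448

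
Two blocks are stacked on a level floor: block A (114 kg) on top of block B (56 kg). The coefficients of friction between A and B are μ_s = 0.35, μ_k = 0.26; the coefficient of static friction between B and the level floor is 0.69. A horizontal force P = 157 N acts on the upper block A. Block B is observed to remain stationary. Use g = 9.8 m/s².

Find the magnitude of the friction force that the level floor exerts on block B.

f ≈ 157 N

Between the blocks, N₁ = m_A g = 1117 N.
Maximum static friction on A from B: μ_s N₁ = 0.35×1117 = 391 N.
Since P = 157 N ≤ 391 N, A does not slip on B; friction on A equals P = 157 N.
B experiences an equal 157 N forward from A (third law). B is in equilibrium, so the floor supplies f₂ = 157 N of static friction (limit μ_s(m_A+m_B)g = 1150 N, not exceeded).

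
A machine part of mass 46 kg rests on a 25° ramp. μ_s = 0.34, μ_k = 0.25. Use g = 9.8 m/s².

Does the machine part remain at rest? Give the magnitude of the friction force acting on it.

N = m g cos θ = 409 N.
Down-slope weight component: m g sin θ = 191 N.
μ_s N = 139 N.
191 > 139 N, so it slides; kinetic friction f = μ_k N = 0.25×409 = 102 N.

f ≈ 102 N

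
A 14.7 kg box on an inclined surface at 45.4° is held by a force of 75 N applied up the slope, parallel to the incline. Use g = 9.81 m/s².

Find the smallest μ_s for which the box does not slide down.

N = m g cos θ = 101.3 N.
Friction must make up the shortfall along the incline: f = m g sin θ − P = 102.7 − 75 = 27.68 N.
At the threshold f = μ_s N, so μ_s,min = 27.68/101.3 = 0.273.

μ_s,min ≈ 0.273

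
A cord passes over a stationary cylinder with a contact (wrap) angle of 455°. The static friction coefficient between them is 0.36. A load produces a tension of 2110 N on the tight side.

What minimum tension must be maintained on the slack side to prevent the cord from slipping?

Capstan equation at impending slip: T_tight/T_slack = e^{μβ}.
β = 455° = 7.941 rad; e^{μβ} = e^{0.36×7.941} = 17.44.
T_slack = T_tight / e^{μβ} = 2110 / 17.44 = 121 N.

T_min ≈ 121 N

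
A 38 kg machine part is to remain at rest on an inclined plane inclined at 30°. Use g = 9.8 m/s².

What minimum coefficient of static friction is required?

At the slip threshold m g sin θ = μ_s m g cos θ, so μ_s,min = tan θ.
μ_s,min = tan 30° = 0.577.

μ_s,min ≈ 0.577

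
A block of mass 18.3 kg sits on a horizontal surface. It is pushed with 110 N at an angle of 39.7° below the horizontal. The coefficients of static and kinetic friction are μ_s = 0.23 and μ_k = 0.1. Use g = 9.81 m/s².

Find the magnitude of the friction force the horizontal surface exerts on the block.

f ≈ 25 N

The vertical component of P adds to the normal force: N = m g + P sin α = 179.5 + 70.26 = 249.8 N.
The horizontal driving force is P cos α = 84.63 N, so equilibrium needs friction f = 84.63 N.
The static-friction limit is μ_s N = 57.45 N.
The required friction exceeds μ_s N, so the block moves and f = μ_k N = 25 N.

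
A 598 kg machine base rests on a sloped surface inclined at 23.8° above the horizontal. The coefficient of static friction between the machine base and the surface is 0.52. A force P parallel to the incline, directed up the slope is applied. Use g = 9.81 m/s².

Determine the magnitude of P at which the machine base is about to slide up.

P ≈ 5160 N

At impending motion up the slope, friction acts down-slope at its limit: f = μ_s N.
P is parallel to the surface, so N = m g cos θ = 5370 N.
Along the incline: P = m g sin θ + μ_s N = 2370 + 0.52×5370 = 5160 N.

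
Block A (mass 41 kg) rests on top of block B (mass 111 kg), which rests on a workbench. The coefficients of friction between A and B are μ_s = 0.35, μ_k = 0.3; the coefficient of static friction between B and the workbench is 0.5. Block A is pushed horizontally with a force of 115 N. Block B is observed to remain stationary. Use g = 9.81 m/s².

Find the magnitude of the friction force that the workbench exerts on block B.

The normal force B exerts on A is simply A's weight, N₁ = 402.2 N.
So the A–B interface can sustain at most μ_s N₁ = 140.8 N of static friction.
Since P = 115 N ≤ 140.8 N, A does not slip on B; friction on A equals P = 115 N.
B experiences an equal 115 N forward from A (third law). B is in equilibrium, so the floor supplies f₂ = 115 N of static friction (limit μ_s(m_A+m_B)g = 745.6 N, not exceeded).

f ≈ 115 N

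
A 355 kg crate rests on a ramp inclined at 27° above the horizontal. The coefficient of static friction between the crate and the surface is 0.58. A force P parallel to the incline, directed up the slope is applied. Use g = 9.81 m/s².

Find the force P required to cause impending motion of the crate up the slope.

P ≈ 3380 N

At impending motion up the slope, friction acts down-slope at its limit: f = μ_s N.
P is parallel to the surface, so N = m g cos θ = 3100 N.
Along the incline: P = m g sin θ + μ_s N = 1580 + 0.58×3100 = 3380 N.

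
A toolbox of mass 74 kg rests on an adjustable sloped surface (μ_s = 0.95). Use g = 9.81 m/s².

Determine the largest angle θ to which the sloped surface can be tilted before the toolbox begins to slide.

At the slip threshold, m g sin θ = μ_s · m g cos θ, so tan θ = μ_s.
θ_max = arctan(0.95) = 43.5°.

θ_max ≈ 43.5°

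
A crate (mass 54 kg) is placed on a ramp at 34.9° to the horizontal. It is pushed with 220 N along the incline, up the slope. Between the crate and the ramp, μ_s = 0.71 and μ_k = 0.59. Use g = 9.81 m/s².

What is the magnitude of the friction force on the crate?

f ≈ 83.1 N (up the incline)

Normal force: N = m g cos θ = 54 × 9.81 × cos 34.9° = 434.5 N.
The friction needed for equilibrium is m g sin θ − P = 303.1 − 220 = 83.09 N, measured positive up-slope.
Static friction can supply at most μ_s N = 308.5 N.
Since |83.09| ≤ 308.5 N, the crate remains in static equilibrium and friction takes exactly the required value.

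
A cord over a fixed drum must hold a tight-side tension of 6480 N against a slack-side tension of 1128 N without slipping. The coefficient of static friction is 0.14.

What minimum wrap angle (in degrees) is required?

β_min ≈ 715°

T₂/T₁ = e^{μβ} → β = ln(T₂/T₁)/μ.
β = ln(6480/1128)/0.14 = 1.748/0.14 = 12.49 rad.
In degrees: β = 12.49 × 180/π = 715°.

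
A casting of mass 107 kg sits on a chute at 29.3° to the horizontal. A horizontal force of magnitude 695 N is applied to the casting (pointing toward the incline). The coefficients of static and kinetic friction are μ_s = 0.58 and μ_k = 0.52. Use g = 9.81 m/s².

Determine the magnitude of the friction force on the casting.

f ≈ 92.4 N (down the incline)

The horizontal push has a component P sin θ into the surface, so N = m g cos θ + P sin θ = 915.4 + 340.1 = 1256 N.
Parallel to the incline: P cos θ − m g sin θ = 606.1 − 513.7 = 92.4 N; the friction needed to balance this is 92.4 N acting down the slope.
The limit of static friction is μ_s N = 728.2 N.
|f_req| = 92.4 ≤ 728.2 N → the casting is in equilibrium; friction equals the required value.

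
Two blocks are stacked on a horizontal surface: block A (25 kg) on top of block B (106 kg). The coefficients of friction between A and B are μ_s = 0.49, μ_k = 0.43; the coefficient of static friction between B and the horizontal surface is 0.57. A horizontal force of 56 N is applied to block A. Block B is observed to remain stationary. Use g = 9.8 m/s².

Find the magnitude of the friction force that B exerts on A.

f ≈ 56 N

The normal force B exerts on A is simply A's weight, N₁ = 245 N.
So the A–B interface can sustain at most μ_s N₁ = 120.1 N of static friction.
Since P = 56 N ≤ 120.1 N, A does not slip on B; friction on A equals P = 56 N.
By Newton's third law B feels 56 N forward from A. With B stationary, the floor's static friction on B balances it: f₂ = 56 N (well within μ_s(m_A+m_B)g = 731.8 N).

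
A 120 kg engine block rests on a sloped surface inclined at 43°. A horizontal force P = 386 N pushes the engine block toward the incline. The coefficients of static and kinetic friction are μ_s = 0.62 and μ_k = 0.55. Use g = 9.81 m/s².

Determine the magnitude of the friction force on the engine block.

The horizontal push has a component P sin θ into the surface, so N = m g cos θ + P sin θ = 860.9 + 263.3 = 1124 N.
Along the incline, the net driving force (taking up-slope positive) is P cos θ − m g sin θ = 282.3 − 802.8 = -520.5 N, so equilibrium requires friction f = 520.5 N (up-slope).
The limit of static friction is μ_s N = 697 N.
|f_req| = 520.5 ≤ 697 N → the engine block is in equilibrium; friction equals the required value.

f ≈ 521 N (up the incline)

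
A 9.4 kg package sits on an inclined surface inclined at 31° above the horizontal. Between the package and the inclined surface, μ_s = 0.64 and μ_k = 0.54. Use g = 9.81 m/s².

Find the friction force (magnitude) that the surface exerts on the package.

Perpendicular to the surface, N = m g cos θ = 9.4·9.81·cos 31° = 79.04 N.
Along the slope the weight component is m g sin θ = 47.49 N; friction must supply exactly this, acting up-slope.
Maximum static friction available: μ_s N = 0.64 × 79.04 = 50.59 N.
Since |47.49| ≤ 50.59 N, the package remains in static equilibrium and friction takes exactly the required value.

f ≈ 47.5 N (up the incline)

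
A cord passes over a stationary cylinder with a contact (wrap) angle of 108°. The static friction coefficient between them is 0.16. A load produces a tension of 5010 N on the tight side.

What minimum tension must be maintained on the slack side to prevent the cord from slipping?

Capstan equation at impending slip: T_tight/T_slack = e^{μβ}.
β = 108° = 1.885 rad; e^{μβ} = e^{0.16×1.885} = 1.352.
T_slack = T_tight / e^{μβ} = 5010 / 1.352 = 3710 N.

T_min ≈ 3710 N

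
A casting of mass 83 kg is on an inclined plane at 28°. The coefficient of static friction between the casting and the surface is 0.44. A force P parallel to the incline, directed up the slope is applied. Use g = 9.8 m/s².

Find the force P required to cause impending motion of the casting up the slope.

P ≈ 698 N

At impending motion up the slope, friction acts down-slope at its limit: f = μ_s N.
P is parallel to the surface, so N = m g cos θ = 718 N.
Along the incline: P = m g sin θ + μ_s N = 382 + 0.44×718 = 698 N.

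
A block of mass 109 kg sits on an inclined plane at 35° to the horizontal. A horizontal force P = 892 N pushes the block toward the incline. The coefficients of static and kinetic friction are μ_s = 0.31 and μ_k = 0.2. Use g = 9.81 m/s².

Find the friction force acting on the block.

Normal direction: N = m g cos θ + P sin θ = 1388 N.
Parallel to the incline: P cos θ − m g sin θ = 730.7 − 613.3 = 117.4 N; the friction needed to balance this is 117.4 N acting down the slope.
Maximum static friction: μ_s N = 0.31 × 1388 = 430.1 N.
|f_req| = 117.4 ≤ 430.1 N → the block is in equilibrium; friction equals the required value.

f ≈ 117 N (down the incline)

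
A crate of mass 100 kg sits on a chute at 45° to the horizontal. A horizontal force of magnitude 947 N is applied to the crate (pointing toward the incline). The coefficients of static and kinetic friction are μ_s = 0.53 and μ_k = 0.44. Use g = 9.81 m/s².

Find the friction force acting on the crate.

f ≈ 24 N (up the incline)

Resolve perpendicular to the incline: N = m g cos θ + P sin θ = 100×9.81×cos 45° + 947×sin 45° = 1363 N.
Along the incline, the net driving force (taking up-slope positive) is P cos θ − m g sin θ = 669.6 − 693.7 = -24.04 N, so equilibrium requires friction f = 24.04 N (up-slope).
The limit of static friction is μ_s N = 722.5 N.
Since 24.04 N is within the 722.5 N limit, the crate stays put and friction is exactly 24 N.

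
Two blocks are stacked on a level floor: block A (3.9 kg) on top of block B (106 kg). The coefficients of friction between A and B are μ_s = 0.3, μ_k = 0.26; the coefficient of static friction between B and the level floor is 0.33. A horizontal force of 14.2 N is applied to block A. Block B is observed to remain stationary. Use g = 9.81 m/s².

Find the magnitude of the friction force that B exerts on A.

Normal force at the A–B interface: N₁ = m_A g = 38.26 N.
So the A–B interface can sustain at most μ_s N₁ = 11.48 N of static friction.
Since P = 14.2 N > 11.48 N, A slides on B; the A–B friction is kinetic: f₁ = μ_k N₁ = 0.26×38.26 = 9.95 N.
B experiences an equal 9.95 N forward from A (third law). B is in equilibrium, so the floor supplies f₂ = 9.95 N of static friction (limit μ_s(m_A+m_B)g = 355.8 N, not exceeded).

f ≈ 9.95 N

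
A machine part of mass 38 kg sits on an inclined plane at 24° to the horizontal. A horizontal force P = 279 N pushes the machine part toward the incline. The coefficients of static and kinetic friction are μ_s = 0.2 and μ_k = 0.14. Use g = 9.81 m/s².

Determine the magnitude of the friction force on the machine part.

f ≈ 63.6 N (down the incline)

The horizontal push has a component P sin θ into the surface, so N = m g cos θ + P sin θ = 340.6 + 113.5 = 454 N.
Along the incline, the net driving force (taking up-slope positive) is P cos θ − m g sin θ = 254.9 − 151.6 = 103.3 N, so equilibrium requires friction f = -103.3 N (down-slope).
The limit of static friction is μ_s N = 90.81 N.
|f_req| = 103.3 > 90.81 N → the machine part slides up the incline; f = μ_k N = 0.14 × 454 = 63.6 N.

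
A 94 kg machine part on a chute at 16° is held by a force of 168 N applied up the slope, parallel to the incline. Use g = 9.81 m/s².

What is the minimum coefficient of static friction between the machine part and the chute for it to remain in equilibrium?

μ_s,min ≈ 0.0972

N = m g cos θ = 886.4 N.
Friction must make up the shortfall along the incline: f = m g sin θ − P = 254.2 − 168 = 86.18 N.
At the threshold f = μ_s N, so μ_s,min = 86.18/886.4 = 0.0972.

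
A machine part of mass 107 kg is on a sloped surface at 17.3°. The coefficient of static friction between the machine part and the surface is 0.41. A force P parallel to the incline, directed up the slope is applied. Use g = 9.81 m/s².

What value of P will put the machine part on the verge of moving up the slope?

At impending motion up the slope, friction acts down-slope at its limit: f = μ_s N.
P is parallel to the surface, so N = m g cos θ = 1000 N.
Along the incline: P = m g sin θ + μ_s N = 312 + 0.41×1000 = 723 N.

P ≈ 723 N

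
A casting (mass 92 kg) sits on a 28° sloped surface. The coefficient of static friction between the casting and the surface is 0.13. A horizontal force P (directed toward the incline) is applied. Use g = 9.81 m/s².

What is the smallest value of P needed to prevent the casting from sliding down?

P_min ≈ 339 N

The casting tends to slide down (tan θ > μ_s), so at the point of impending slip friction acts up-slope at its limit: f = μ_s N.
Perpendicular to the incline: N = m g cos θ + P sin θ.
Along the incline: P cos θ + μ_s N = m g sin θ, i.e. P cos θ + μ_s (m g cos θ + P sin θ) = m g sin θ.
Solving, P (cos θ + μ_s sin θ) = m g (sin θ − μ_s cos θ), so P = 903×0.3547/0.944 = 339 N.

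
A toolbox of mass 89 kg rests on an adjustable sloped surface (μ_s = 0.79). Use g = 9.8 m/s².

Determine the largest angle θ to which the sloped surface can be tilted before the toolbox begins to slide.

At the slip threshold, m g sin θ = μ_s · m g cos θ, so tan θ = μ_s.
θ_max = arctan(0.79) = 38.3°.

θ_max ≈ 38.3°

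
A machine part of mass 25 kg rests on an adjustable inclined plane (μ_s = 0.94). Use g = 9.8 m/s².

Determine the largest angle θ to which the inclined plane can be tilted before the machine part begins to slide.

At the slip threshold, m g sin θ = μ_s · m g cos θ, so tan θ = μ_s.
θ_max = arctan(0.94) = 43.2°.

θ_max ≈ 43.2°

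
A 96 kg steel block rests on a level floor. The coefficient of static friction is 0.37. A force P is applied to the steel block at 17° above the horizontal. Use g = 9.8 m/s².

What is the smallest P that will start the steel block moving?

P ≈ 327 N

N = m g − P sin α (the pull lifts the steel block).
At impending slip, P cos α = μ_s N = μ_s (m g − P sin α).
Solving: P (cos α + μ_s sin α) = μ_s m g → P = 0.37×941/(cos 17° + 0.37 sin 17°) = 348/1.064 = 327 N.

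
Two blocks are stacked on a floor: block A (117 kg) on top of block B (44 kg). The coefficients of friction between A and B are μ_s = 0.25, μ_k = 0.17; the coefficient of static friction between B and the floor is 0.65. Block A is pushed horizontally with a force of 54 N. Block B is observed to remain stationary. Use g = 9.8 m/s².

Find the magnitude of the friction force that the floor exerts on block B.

Normal force at the A–B interface: N₁ = m_A g = 1147 N.
Maximum static friction on A from B: μ_s N₁ = 0.25×1147 = 286.7 N.
P = 54 N is within that limit, so A and B move together (both at rest); the A–B friction is simply f₁ = P = 54 N.
By Newton's third law B feels 54 N forward from A. With B stationary, the floor's static friction on B balances it: f₂ = 54 N (well within μ_s(m_A+m_B)g = 1026 N).

f ≈ 54 N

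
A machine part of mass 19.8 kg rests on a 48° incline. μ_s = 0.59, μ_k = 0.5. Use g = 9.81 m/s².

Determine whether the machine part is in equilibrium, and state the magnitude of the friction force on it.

N = m g cos θ = 130 N.
Down-slope weight component: m g sin θ = 144 N.
μ_s N = 76.7 N.
144 > 76.7 N, so it slides; kinetic friction f = μ_k N = 0.5×130 = 65 N.

f ≈ 65 N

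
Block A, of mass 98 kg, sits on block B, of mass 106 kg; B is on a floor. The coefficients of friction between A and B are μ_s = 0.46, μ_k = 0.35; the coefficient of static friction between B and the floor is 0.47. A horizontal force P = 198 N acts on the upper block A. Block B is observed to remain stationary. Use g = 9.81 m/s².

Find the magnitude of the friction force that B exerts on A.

The normal force B exerts on A is simply A's weight, N₁ = 961.4 N.
Maximum static friction on A from B: μ_s N₁ = 0.46×961.4 = 442.2 N.
P = 198 N is within that limit, so A and B move together (both at rest); the A–B friction is simply f₁ = P = 198 N.
B experiences an equal 198 N forward from A (third law). B is in equilibrium, so the floor supplies f₂ = 198 N of static friction (limit μ_s(m_A+m_B)g = 940.6 N, not exceeded).

f ≈ 198 N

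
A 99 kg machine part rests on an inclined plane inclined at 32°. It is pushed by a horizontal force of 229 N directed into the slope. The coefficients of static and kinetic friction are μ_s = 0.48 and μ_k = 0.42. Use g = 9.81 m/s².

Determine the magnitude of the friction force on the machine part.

f ≈ 320 N (up the incline)

Resolve perpendicular to the incline: N = m g cos θ + P sin θ = 99×9.81×cos 32° + 229×sin 32° = 945 N.
Along the incline, the net driving force (taking up-slope positive) is P cos θ − m g sin θ = 194.2 − 514.7 = -320.4 N, so equilibrium requires friction f = 320.4 N (up-slope).
The limit of static friction is μ_s N = 453.6 N.
|f_req| = 320.4 ≤ 453.6 N → the machine part is in equilibrium; friction equals the required value.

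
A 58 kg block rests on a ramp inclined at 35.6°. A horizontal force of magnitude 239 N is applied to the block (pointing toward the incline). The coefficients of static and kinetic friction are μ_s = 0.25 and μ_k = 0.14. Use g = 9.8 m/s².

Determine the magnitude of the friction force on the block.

f ≈ 137 N (up the incline)

Normal direction: N = m g cos θ + P sin θ = 601.3 N.
Parallel to the incline: P cos θ − m g sin θ = 194.3 − 330.9 = -136.5 N; the friction needed to balance this is 136.5 N acting up the slope.
The limit of static friction is μ_s N = 150.3 N.
|f_req| = 136.5 ≤ 150.3 N → the block is in equilibrium; friction equals the required value.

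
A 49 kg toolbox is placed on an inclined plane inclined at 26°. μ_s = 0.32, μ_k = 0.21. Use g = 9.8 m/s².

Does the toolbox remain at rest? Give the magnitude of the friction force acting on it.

N = m g cos θ = 432 N.
Down-slope weight component: m g sin θ = 211 N.
μ_s N = 138 N.
211 > 138 N, so it slides; kinetic friction f = μ_k N = 0.21×432 = 90.6 N.

f ≈ 90.6 N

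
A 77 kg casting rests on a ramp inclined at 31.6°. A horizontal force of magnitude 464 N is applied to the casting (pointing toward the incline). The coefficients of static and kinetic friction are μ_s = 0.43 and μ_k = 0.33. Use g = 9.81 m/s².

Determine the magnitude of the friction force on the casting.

Normal direction: N = m g cos θ + P sin θ = 886.5 N.
Parallel to the incline: P cos θ − m g sin θ = 395.2 − 395.8 = -0.6019 N; the friction needed to balance this is 0.6019 N acting up the slope.
Maximum static friction: μ_s N = 0.43 × 886.5 = 381.2 N.
Since 0.6019 N is within the 381.2 N limit, the casting stays put and friction is exactly 0.602 N.

f ≈ 0.602 N (up the incline)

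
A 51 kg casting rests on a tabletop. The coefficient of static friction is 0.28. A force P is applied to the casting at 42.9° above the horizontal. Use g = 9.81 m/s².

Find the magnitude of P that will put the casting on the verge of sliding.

N = m g − P sin α (the pull lifts the casting).
At impending slip, P cos α = μ_s N = μ_s (m g − P sin α).
Solving: P (cos α + μ_s sin α) = μ_s m g → P = 0.28×500/(cos 42.9° + 0.28 sin 42.9°) = 140/0.9231 = 152 N.

P ≈ 152 N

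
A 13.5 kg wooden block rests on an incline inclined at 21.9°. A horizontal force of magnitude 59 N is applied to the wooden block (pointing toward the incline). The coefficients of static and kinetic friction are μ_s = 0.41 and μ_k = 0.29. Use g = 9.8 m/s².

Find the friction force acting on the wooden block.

Normal direction: N = m g cos θ + P sin θ = 144.8 N.
Parallel to the incline: P cos θ − m g sin θ = 54.74 − 49.35 = 5.396 N; the friction needed to balance this is 5.396 N acting down the slope.
Maximum static friction: μ_s N = 0.41 × 144.8 = 59.35 N.
Since 5.396 N is within the 59.35 N limit, the wooden block stays put and friction is exactly 5.4 N.

f ≈ 5.4 N (down the incline)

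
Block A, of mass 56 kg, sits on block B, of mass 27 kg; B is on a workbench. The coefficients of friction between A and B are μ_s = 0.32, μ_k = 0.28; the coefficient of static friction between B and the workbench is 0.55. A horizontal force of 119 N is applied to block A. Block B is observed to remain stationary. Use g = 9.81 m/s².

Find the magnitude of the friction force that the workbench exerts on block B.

Normal force at the A–B interface: N₁ = m_A g = 549.4 N.
Maximum static friction on A from B: μ_s N₁ = 0.32×549.4 = 175.8 N.
Since P = 119 N ≤ 175.8 N, A does not slip on B; friction on A equals P = 119 N.
B experiences an equal 119 N forward from A (third law). B is in equilibrium, so the floor supplies f₂ = 119 N of static friction (limit μ_s(m_A+m_B)g = 447.8 N, not exceeded).

f ≈ 119 N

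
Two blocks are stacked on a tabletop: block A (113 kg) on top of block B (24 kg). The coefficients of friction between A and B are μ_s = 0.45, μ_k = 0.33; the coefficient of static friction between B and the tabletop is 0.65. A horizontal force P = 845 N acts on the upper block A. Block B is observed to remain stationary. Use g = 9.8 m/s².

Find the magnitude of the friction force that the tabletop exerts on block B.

The normal force B exerts on A is simply A's weight, N₁ = 1107 N.
So the A–B interface can sustain at most μ_s N₁ = 498.3 N of static friction.
Since P = 845 N > 498.3 N, A slides on B; the A–B friction is kinetic: f₁ = μ_k N₁ = 0.33×1107 = 365 N.
B experiences an equal 365 N forward from A (third law). B is in equilibrium, so the floor supplies f₂ = 365 N of static friction (limit μ_s(m_A+m_B)g = 872.7 N, not exceeded).

f ≈ 365 N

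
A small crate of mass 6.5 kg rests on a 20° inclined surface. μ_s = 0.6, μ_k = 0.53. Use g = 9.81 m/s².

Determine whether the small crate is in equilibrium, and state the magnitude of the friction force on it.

N = m g cos θ = 59.9 N.
Down-slope weight component: m g sin θ = 21.8 N.
μ_s N = 36 N.
21.8 ≤ 36 N, so it stays put; friction = 21.8 N.

f ≈ 21.8 N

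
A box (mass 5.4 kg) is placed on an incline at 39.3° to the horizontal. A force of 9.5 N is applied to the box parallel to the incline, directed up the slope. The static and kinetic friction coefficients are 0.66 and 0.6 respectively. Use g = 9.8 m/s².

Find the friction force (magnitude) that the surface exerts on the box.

Perpendicular to the surface, N = m g cos θ = 5.4·9.8·cos 39.3° = 40.95 N.
For equilibrium along the incline the friction force must supply f = m g sin θ − P = 33.52 − 9.5 = 24.02 N (positive meaning up-slope).
Static friction can supply at most μ_s N = 27.03 N.
Since |24.02| ≤ 27.03 N, no slip — friction simply equals what equilibrium demands.

f ≈ 24 N (up the incline)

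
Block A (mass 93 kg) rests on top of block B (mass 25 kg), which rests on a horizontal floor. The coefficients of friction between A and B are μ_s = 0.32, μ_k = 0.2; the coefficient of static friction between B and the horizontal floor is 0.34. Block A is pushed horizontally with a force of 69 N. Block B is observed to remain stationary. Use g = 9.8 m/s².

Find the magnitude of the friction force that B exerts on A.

f ≈ 69 N

Normal force at the A–B interface: N₁ = m_A g = 911.4 N.
So the A–B interface can sustain at most μ_s N₁ = 291.6 N of static friction.
P = 69 N is within that limit, so A and B move together (both at rest); the A–B friction is simply f₁ = P = 69 N.
By Newton's third law B feels 69 N forward from A. With B stationary, the floor's static friction on B balances it: f₂ = 69 N (well within μ_s(m_A+m_B)g = 393.2 N).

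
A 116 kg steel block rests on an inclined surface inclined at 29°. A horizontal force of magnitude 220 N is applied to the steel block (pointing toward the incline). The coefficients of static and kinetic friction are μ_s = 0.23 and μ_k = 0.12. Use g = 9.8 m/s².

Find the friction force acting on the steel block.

f ≈ 132 N (up the incline)

Normal direction: N = m g cos θ + P sin θ = 1101 N.
Parallel to the incline: P cos θ − m g sin θ = 192.4 − 551.1 = -358.7 N; the friction needed to balance this is 358.7 N acting up the slope.
The limit of static friction is μ_s N = 253.2 N.
|f_req| = 358.7 > 253.2 N → the steel block slides down the incline; f = μ_k N = 0.12 × 1101 = 132 N.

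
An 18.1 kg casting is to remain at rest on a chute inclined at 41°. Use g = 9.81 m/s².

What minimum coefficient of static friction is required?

μ_s,min ≈ 0.869

At the slip threshold m g sin θ = μ_s m g cos θ, so μ_s,min = tan θ.
μ_s,min = tan 41° = 0.869.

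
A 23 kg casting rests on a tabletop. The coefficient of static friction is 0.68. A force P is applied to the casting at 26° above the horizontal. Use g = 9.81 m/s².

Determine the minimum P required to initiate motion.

N = m g − P sin α (the pull lifts the casting).
At impending slip, P cos α = μ_s N = μ_s (m g − P sin α).
Solving: P (cos α + μ_s sin α) = μ_s m g → P = 0.68×226/(cos 26° + 0.68 sin 26°) = 153/1.197 = 128 N.

P ≈ 128 N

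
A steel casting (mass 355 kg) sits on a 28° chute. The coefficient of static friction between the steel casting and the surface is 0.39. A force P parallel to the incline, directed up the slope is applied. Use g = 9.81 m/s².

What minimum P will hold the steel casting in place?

P_min ≈ 436 N

The steel casting tends to slide down (tan θ > μ_s), so at the point of impending slip friction acts up-slope at its limit: f = μ_s N.
P is parallel to the surface, so N = m g cos θ = 3070 N.
Along the incline: P + μ_s N = m g sin θ, so P = 1630 − 0.39×3070 = 436 N.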